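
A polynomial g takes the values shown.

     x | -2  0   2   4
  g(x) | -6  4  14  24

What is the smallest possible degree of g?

Forward differences of the values at x = -2, 0, 2, 4:
  g  : -6  4  14  24
  Δ  : 10  10  10
  Δ^2: 0  0
  Δ^3: 0
The first differences are constant (10) and nonzero, while all higher differences vanish, so the minimal degree is 1.

1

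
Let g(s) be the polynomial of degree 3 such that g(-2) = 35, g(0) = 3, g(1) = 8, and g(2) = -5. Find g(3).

Write g(s) = as^3 + bs^2 + cs + d. Substituting each data point gives a linear system:
  -8a + 4b - 2c + d = 35
  d = 3
  a + b + c + d = 8
  8a + 4b + 2c + d = -5
Solving the system yields a = -4, b = 3, c = 6, d = 3.
So g(s) = -4s^3 + 3s^2 + 6s + 3.
Then g(3) = -60.

-60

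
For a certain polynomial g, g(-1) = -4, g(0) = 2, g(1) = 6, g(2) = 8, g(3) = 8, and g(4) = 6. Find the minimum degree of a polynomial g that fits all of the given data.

Forward differences of the values at t = -1, 0, 1, 2, 3, 4:
  g  : -4  2  6  8  8  6
  Δ  : 6  4  2  0  -2
  Δ^2: -2  -2  -2  -2
  Δ^3: 0  0  0
  Δ^4: 0  0
  Δ^5: 0
The second differences are constant (-2) and nonzero, while all higher differences vanish, so the minimal degree is 2.

2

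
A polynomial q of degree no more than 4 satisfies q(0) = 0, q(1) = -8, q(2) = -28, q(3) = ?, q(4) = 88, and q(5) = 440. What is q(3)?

-24

The 5 known points determine the degree-4 polynomial uniquely.
Write q(x) = ax^4 + bx^3 + cx^2 + dx + e. Substituting each data point gives a linear system:
  e = 0
  a + b + c + d + e = -8
  16a + 8b + 4c + 2d + e = -28
  256a + 64b + 16c + 4d + e = 88
  625a + 125b + 25c + 5d + e = 440
Solving the system yields a = 2, b = -6, c = -2, d = -2, e = 0.
So q(x) = 2x⁴ - 6x³ - 2x² - 2x.
Then q(3) = -24.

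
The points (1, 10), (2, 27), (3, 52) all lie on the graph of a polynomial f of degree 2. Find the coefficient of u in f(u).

Write f(u) = au^2 + bu + c. Substituting each data point gives a linear system:
  a + b + c = 10
  4a + 2b + c = 27
  9a + 3b + c = 52
Solving the system yields a = 4, b = 5, c = 1.
So f(u) = 4u² + 5u + 1.
The coefficient of u is 5.

5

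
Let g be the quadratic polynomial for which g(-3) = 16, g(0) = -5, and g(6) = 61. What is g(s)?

Write g(s) = as^2 + bs + c. Substituting each data point gives a linear system:
  9a - 3b + c = 16
  c = -5
  36a + 6b + c = 61
Solving the system yields a = 2, b = -1, c = -5.
So g(s) = 2s^2 - s - 5.
Check: g(6) = 61. ✓

g(s) = 2s^2 - s - 5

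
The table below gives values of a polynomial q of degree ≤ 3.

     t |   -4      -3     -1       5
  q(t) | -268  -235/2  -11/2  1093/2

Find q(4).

292

Write q(t) = at^3 + bt^2 + ct + d. Substituting each data point gives a linear system:
  -64a + 16b - 4c + d = -268
  -27a + 9b - 3c + d = -235/2
  -a + b - c + d = -11/2
  125a + 25b + 5c + d = 1093/2
Solving the system yields a = 4, b = 1/2, c = 6, d = 4.
So q(t) = 4t^3 + (1/2)t^2 + 6t + 4.
Then q(4) = 292.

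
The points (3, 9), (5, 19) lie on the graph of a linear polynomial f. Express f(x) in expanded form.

Write f(x) = ax + b. Substituting each data point gives a linear system:
  3a + b = 9
  5a + b = 19
Solving the system yields a = 5, b = -6.
So f(x) = 5x - 6.
Check: f(5) = 19. ✓

f(x) = 5x - 6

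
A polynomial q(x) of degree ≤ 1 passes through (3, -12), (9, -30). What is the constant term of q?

-3

Write q(x) = ax + b. Substituting each data point gives a linear system:
  3a + b = -12
  9a + b = -30
Solving the system yields a = -3, b = -3.
So q(x) = -3x - 3.
The constant term is -3.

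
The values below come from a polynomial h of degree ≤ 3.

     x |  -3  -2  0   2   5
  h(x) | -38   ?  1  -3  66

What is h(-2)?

The 4 known points determine the degree-3 polynomial uniquely.
Write h(x) = ax^3 + bx^2 + cx + d. Substituting each data point gives a linear system:
  -27a + 9b - 3c + d = -38
  d = 1
  8a + 4b + 2c + d = -3
  125a + 25b + 5c + d = 66
Solving the system yields a = 1, b = -2, c = -2, d = 1.
So h(x) = x^3 - 2x^2 - 2x + 1.
Then h(-2) = -11.

-11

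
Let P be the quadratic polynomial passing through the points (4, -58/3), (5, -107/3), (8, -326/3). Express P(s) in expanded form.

P(s) = -2s^2 + (5/3)s + 6

Using the Lagrange interpolation formula with nodes 4, 5, 8:
  L_0(s) = (s - 5)(s - 8) / 4
  L_1(s) = (s - 4)(s - 8) / -3
  L_2(s) = (s - 4)(s - 5) / 12
Then P(s) = -58/3·L_0(s) - 107/3·L_1(s) - 326/3·L_2(s).
Expanding and collecting terms gives P(s) = -2s^2 + (5/3)s + 6.
Check: P(5) = -107/3. ✓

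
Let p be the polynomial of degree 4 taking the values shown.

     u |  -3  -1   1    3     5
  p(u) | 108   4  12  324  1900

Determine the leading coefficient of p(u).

2

Write p(u) = au^4 + bu^3 + cu^2 + du + e. Substituting each data point gives a linear system:
  81a - 27b + 9c - 3d + e = 108
  a - b + c - d + e = 4
  a + b + c + d + e = 12
  81a + 27b + 9c + 3d + e = 324
  625a + 125b + 25c + 5d + e = 1900
Solving the system yields a = 2, b = 4, c = 6, d = 0, e = 0.
So p(u) = 2u^4 + 4u^3 + 6u^2.
The leading coefficient is 2.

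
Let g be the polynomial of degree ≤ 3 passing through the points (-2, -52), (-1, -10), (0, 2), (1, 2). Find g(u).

g(u) = 3u^3 - 6u^2 + 3u + 2

Write g(u) = au^3 + bu^2 + cu + d. Substituting each data point gives a linear system:
  -8a + 4b - 2c + d = -52
  -a + b - c + d = -10
  d = 2
  a + b + c + d = 2
Solving the system yields a = 3, b = -6, c = 3, d = 2.
So g(u) = 3u³ - 6u² + 3u + 2.
Check: g(0) = 2. ✓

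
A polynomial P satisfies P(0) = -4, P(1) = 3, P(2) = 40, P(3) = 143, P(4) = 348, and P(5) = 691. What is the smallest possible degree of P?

3

Forward differences of the values at t = 0, 1, 2, 3, 4, 5:
  P  : -4  3  40  143  348  691
  Δ  : 7  37  103  205  343
  Δ^2: 30  66  102  138
  Δ^3: 36  36  36
  Δ^4: 0  0
  Δ^5: 0
The third differences are constant (36) and nonzero, while all higher differences vanish, so the minimal degree is 3.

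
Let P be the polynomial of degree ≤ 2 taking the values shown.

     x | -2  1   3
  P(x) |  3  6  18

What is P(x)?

Write P(x) = ax^2 + bx + c. Substituting each data point gives a linear system:
  4a - 2b + c = 3
  a + b + c = 6
  9a + 3b + c = 18
Solving the system yields a = 1, b = 2, c = 3.
So P(x) = x^2 + 2x + 3.
Check: P(-2) = 3. ✓

P(x) = x^2 + 2x + 3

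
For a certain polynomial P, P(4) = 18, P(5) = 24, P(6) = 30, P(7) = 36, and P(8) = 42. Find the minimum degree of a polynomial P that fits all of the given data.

1

Forward differences of the values at u = 4, 5, 6, 7, 8:
  P  : 18  24  30  36  42
  Δ  : 6  6  6  6
  Δ^2: 0  0  0
  Δ^3: 0  0
  Δ^4: 0
The first differences are constant (6) and nonzero, while all higher differences vanish, so the minimal degree is 1.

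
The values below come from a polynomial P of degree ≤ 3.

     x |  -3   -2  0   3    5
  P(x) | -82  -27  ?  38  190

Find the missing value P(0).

The 4 known points determine the degree-3 polynomial uniquely.
Write P(x) = ax^3 + bx^2 + cx + d. Substituting each data point gives a linear system:
  -27a + 9b - 3c + d = -82
  -8a + 4b - 2c + d = -27
  27a + 9b + 3c + d = 38
  125a + 25b + 5c + d = 190
Solving the system yields a = 2, b = -3, c = 2, d = 5.
So P(x) = 2x^3 - 3x^2 + 2x + 5.
Then P(0) = 5.

5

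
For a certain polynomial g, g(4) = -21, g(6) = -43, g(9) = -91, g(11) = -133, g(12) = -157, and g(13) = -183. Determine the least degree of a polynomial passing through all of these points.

2

Divided differences on the nodes 4, 6, 9, 11, 12, 13:
  order 0: -21  -43  -91  -133  -157  -183
  order 1: -11  -16  -21  -24  -26
  order 2: -1  -1  -1  -1
  order 3: 0  0  0
  order 4: 0  0
  order 5: 0
The order-2 divided differences are all -1 (nonzero) and every higher order vanishes, so the data lies on a polynomial of degree exactly 2.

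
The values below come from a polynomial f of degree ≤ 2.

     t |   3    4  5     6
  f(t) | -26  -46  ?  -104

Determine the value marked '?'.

The 3 known points determine the degree-2 polynomial uniquely.
Write f(t) = at^2 + bt + c. Substituting each data point gives a linear system:
  9a + 3b + c = -26
  16a + 4b + c = -46
  36a + 6b + c = -104
Solving the system yields a = -3, b = 1, c = -2.
So f(t) = -3t^2 + t - 2.
Then f(5) = -72.

-72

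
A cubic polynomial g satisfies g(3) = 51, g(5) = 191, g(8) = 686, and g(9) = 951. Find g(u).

g(u) = u^3 + 3u^2 - 3u + 6

Using the Lagrange interpolation formula with nodes 3, 5, 8, 9:
  L_0(u) = (u - 5)(u - 8)(u - 9) / -60
  L_1(u) = (u - 3)(u - 8)(u - 9) / 24
  L_2(u) = (u - 3)(u - 5)(u - 9) / -15
  L_3(u) = (u - 3)(u - 5)(u - 8) / 24
Then g(u) = 51·L_0(u) + 191·L_1(u) + 686·L_2(u) + 951·L_3(u).
Expanding and collecting terms gives g(u) = u^3 + 3u^2 - 3u + 6.
Check: g(9) = 951. ✓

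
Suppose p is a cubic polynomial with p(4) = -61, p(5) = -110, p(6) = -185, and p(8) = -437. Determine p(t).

p(t) = -t^3 + 2t^2 - 6t - 5

Using the Lagrange interpolation formula with nodes 4, 5, 6, 8:
  L_0(t) = (t - 5)(t - 6)(t - 8) / -8
  L_1(t) = (t - 4)(t - 6)(t - 8) / 3
  L_2(t) = (t - 4)(t - 5)(t - 8) / -4
  L_3(t) = (t - 4)(t - 5)(t - 6) / 24
Then p(t) = -61·L_0(t) - 110·L_1(t) - 185·L_2(t) - 437·L_3(t).
Expanding and collecting terms gives p(t) = -t^3 + 2t^2 - 6t - 5.
Check: p(4) = -61. ✓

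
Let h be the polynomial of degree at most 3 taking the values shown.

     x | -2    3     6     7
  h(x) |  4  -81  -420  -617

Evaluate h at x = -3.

3

Write h(x) = ax^3 + bx^2 + cx + d. Substituting each data point gives a linear system:
  -8a + 4b - 2c + d = 4
  27a + 9b + 3c + d = -81
  216a + 36b + 6c + d = -420
  343a + 49b + 7c + d = -617
Solving the system yields a = -1, b = -5, c = -5, d = 6.
So h(x) = -x^3 - 5x^2 - 5x + 6.
Then h(-3) = 3.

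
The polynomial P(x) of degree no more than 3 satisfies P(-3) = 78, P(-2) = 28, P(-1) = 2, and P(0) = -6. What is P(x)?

Using the Lagrange interpolation formula with nodes -3, -2, -1, 0:
  L_0(x) = (x + 2)(x + 1)x / -6
  L_1(x) = (x + 3)(x + 1)x / 2
  L_2(x) = (x + 3)(x + 2)x / -2
  L_3(x) = (x + 3)(x + 2)(x + 1) / 6
Then P(x) = 78·L_0(x) + 28·L_1(x) + 2·L_2(x) - 6·L_3(x).
Expanding and collecting terms gives P(x) = -x^3 + 6x^2 - x - 6.
Check: P(-3) = 78. ✓

P(x) = -x^3 + 6x^2 - x - 6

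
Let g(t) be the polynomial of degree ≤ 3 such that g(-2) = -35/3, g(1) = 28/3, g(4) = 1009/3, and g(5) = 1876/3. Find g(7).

Using the Lagrange interpolation formula with nodes -2, 1, 4, 5:
  L_0(t) = (t - 1)(t - 4)(t - 5) / -126
  L_1(t) = (t + 2)(t - 4)(t - 5) / 36
  L_2(t) = (t + 2)(t - 1)(t - 5) / -18
  L_3(t) = (t + 2)(t - 1)(t - 4) / 28
Then g(t) = -35/3·L_0(t) + 28/3·L_1(t) + 1009/3·L_2(t) + 1876/3·L_3(t).
Expanding and collecting terms gives g(t) = 4t³ + 5t² + 1/3.
Evaluating at t = 7: g(7) = 4852/3.

4852/3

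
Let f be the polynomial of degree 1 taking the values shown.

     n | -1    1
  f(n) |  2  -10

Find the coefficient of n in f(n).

Write f(n) = an + b. Substituting each data point gives a linear system:
  -a + b = 2
  a + b = -10
Solving the system yields a = -6, b = -4.
So f(n) = -6n - 4.
The leading coefficient is -6.

-6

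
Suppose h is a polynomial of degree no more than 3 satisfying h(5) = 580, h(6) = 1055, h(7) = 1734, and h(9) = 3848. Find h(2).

19

Using the Lagrange interpolation formula with nodes 5, 6, 7, 9:
  L_0(u) = (u - 6)(u - 7)(u - 9) / -8
  L_1(u) = (u - 5)(u - 7)(u - 9) / 3
  L_2(u) = (u - 5)(u - 6)(u - 9) / -4
  L_3(u) = (u - 5)(u - 6)(u - 7) / 24
Then h(u) = 580·L_0(u) + 1055·L_1(u) + 1734·L_2(u) + 3848·L_3(u).
Expanding and collecting terms gives h(u) = 6u^3 - 6u^2 - 5u + 5.
Evaluating at u = 2: h(2) = 19.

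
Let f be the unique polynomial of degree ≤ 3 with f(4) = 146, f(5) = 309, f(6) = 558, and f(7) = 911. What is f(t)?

f(t) = 3t^3 - 2t^2 - 2t - 6

Using the Lagrange interpolation formula with nodes 4, 5, 6, 7:
  L_0(t) = (t - 5)(t - 6)(t - 7) / -6
  L_1(t) = (t - 4)(t - 6)(t - 7) / 2
  L_2(t) = (t - 4)(t - 5)(t - 7) / -2
  L_3(t) = (t - 4)(t - 5)(t - 6) / 6
Then f(t) = 146·L_0(t) + 309·L_1(t) + 558·L_2(t) + 911·L_3(t).
Expanding and collecting terms gives f(t) = 3t^3 - 2t^2 - 2t - 6.
Check: f(4) = 146. ✓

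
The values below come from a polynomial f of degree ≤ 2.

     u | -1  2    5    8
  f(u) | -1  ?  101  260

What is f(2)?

14

The 3 known points determine the degree-2 polynomial uniquely.
Write f(u) = au^2 + bu + c. Substituting each data point gives a linear system:
  a - b + c = -1
  25a + 5b + c = 101
  64a + 8b + c = 260
Solving the system yields a = 4, b = 1, c = -4.
So f(u) = 4u^2 + u - 4.
Then f(2) = 14.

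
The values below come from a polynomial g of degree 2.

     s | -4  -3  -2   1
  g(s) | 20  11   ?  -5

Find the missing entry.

4

The 3 known points determine the degree-2 polynomial uniquely.
Write g(s) = as^2 + bs + c. Substituting each data point gives a linear system:
  16a - 4b + c = 20
  9a - 3b + c = 11
  a + b + c = -5
Solving the system yields a = 1, b = -2, c = -4.
So g(s) = s^2 - 2s - 4.
Then g(-2) = 4.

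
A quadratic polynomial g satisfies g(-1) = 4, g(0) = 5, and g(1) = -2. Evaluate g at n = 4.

Using the Lagrange interpolation formula with nodes -1, 0, 1:
  L_0(n) = n(n - 1) / 2
  L_1(n) = (n + 1)(n - 1) / -1
  L_2(n) = (n + 1)n / 2
Then g(n) = 4·L_0(n) + 5·L_1(n) - 2·L_2(n).
Expanding and collecting terms gives g(n) = -4n² - 3n + 5.
Evaluating at n = 4: g(4) = -71.

-71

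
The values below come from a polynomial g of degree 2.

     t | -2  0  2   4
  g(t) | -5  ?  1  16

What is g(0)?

On equispaced nodes a degree-2 polynomial has vanishing third forward difference, so
  - g(-2) + 3·g(0) - 3·g(2) + g(4) = 0.
Substituting the known values and solving for g(0):
  3·g(0) = -18
  g(0) = -6.

-6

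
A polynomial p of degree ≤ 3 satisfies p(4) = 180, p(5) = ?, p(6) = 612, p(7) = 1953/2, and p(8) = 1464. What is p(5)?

705/2

On equispaced nodes a degree-3 polynomial has vanishing fourth forward difference, so
  p(4) - 4·p(5) + 6·p(6) - 4·p(7) + p(8) = 0.
Substituting the known values and solving for p(5):
  -4·p(5) = -1410
  p(5) = 705/2.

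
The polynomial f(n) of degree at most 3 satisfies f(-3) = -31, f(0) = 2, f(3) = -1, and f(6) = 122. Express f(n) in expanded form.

Using the Lagrange interpolation formula with nodes -3, 0, 3, 6:
  L_0(n) = n(n - 3)(n - 6) / -162
  L_1(n) = (n + 3)(n - 3)(n - 6) / 54
  L_2(n) = (n + 3)n(n - 6) / -54
  L_3(n) = (n + 3)n(n - 3) / 162
Then f(n) = -31·L_0(n) + 2·L_1(n) - 1·L_2(n) + 122·L_3(n).
Expanding and collecting terms gives f(n) = n^3 - 2n^2 - 4n + 2.
Check: f(6) = 122. ✓

f(n) = n^3 - 2n^2 - 4n + 2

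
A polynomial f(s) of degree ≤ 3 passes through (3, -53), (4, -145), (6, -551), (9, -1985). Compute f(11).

Using the Lagrange interpolation formula with nodes 3, 4, 6, 9:
  L_0(s) = (s - 4)(s - 6)(s - 9) / -18
  L_1(s) = (s - 3)(s - 6)(s - 9) / 10
  L_2(s) = (s - 3)(s - 4)(s - 9) / -18
  L_3(s) = (s - 3)(s - 4)(s - 6) / 90
Then f(s) = -53·L_0(s) - 145·L_1(s) - 551·L_2(s) - 1985·L_3(s).
Expanding and collecting terms gives f(s) = -3s^3 + 2s^2 + 5s - 5.
Evaluating at s = 11: f(11) = -3701.

-3701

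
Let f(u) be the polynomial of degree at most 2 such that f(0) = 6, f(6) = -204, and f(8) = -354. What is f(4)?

Write f(u) = au^2 + bu + c. Substituting each data point gives a linear system:
  c = 6
  36a + 6b + c = -204
  64a + 8b + c = -354
Solving the system yields a = -5, b = -5, c = 6.
So f(u) = -5u² - 5u + 6.
Then f(4) = -94.

-94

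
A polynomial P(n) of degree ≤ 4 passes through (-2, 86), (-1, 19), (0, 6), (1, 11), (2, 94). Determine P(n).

Using the Lagrange interpolation formula with nodes -2, -1, 0, 1, 2:
  L_0(n) = (n + 1)n(n - 1)(n - 2) / 24
  L_1(n) = (n + 2)n(n - 1)(n - 2) / -6
  L_2(n) = (n + 2)(n + 1)(n - 1)(n - 2) / 4
  L_3(n) = (n + 2)(n + 1)n(n - 2) / -6
  L_4(n) = (n + 2)(n + 1)n(n - 1) / 24
Then P(n) = 86·L_0(n) + 19·L_1(n) + 6·L_2(n) + 11·L_3(n) + 94·L_4(n).
Expanding and collecting terms gives P(n) = 4n^4 + 2n^3 + 5n^2 - 6n + 6.
Check: P(0) = 6. ✓

P(n) = 4n^4 + 2n^3 + 5n^2 - 6n + 6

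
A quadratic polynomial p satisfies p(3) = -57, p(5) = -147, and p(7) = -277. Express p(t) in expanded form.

Write p(t) = at^2 + bt + c. Substituting each data point gives a linear system:
  9a + 3b + c = -57
  25a + 5b + c = -147
  49a + 7b + c = -277
Solving the system yields a = -5, b = -5, c = 3.
So p(t) = -5t^2 - 5t + 3.
Check: p(3) = -57. ✓

p(t) = -5t^2 - 5t + 3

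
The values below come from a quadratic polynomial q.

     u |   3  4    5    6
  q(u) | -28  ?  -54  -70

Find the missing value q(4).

-40

The 3 known points determine the degree-2 polynomial uniquely.
Write q(u) = au^2 + bu + c. Substituting each data point gives a linear system:
  9a + 3b + c = -28
  25a + 5b + c = -54
  36a + 6b + c = -70
Solving the system yields a = -1, b = -5, c = -4.
So q(u) = -u^2 - 5u - 4.
Then q(4) = -40.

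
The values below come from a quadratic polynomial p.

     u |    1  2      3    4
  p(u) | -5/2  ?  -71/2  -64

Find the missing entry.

-15

On equispaced nodes a degree-2 polynomial has vanishing third forward difference, so
  - p(1) + 3·p(2) - 3·p(3) + p(4) = 0.
Substituting the known values and solving for p(2):
  3·p(2) = -45
  p(2) = -15.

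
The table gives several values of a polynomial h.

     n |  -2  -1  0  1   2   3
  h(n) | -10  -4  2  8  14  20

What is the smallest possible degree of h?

1

Forward differences of the values at n = -2, -1, 0, 1, 2, 3:
  h  : -10  -4  2  8  14  20
  Δ  : 6  6  6  6  6
  Δ^2: 0  0  0  0
  Δ^3: 0  0  0
  Δ^4: 0  0
  Δ^5: 0
The first differences are constant (6) and nonzero, while all higher differences vanish, so the minimal degree is 1.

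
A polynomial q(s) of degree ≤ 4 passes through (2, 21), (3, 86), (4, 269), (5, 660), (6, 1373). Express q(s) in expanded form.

q(s) = s^4 + s^3 - 5s^2 + 6s + 5

Write q(s) = as^4 + bs^3 + cs^2 + ds + e. Substituting each data point gives a linear system:
  16a + 8b + 4c + 2d + e = 21
  81a + 27b + 9c + 3d + e = 86
  256a + 64b + 16c + 4d + e = 269
  625a + 125b + 25c + 5d + e = 660
  1296a + 216b + 36c + 6d + e = 1373
Solving the system yields a = 1, b = 1, c = -5, d = 6, e = 5.
So q(s) = s^4 + s^3 - 5s^2 + 6s + 5.
Check: q(6) = 1373. ✓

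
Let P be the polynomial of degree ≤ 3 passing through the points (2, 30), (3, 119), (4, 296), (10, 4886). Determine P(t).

Write P(t) = at^3 + bt^2 + ct + d. Substituting each data point gives a linear system:
  8a + 4b + 2c + d = 30
  27a + 9b + 3c + d = 119
  64a + 16b + 4c + d = 296
  1000a + 100b + 10c + d = 4886
Solving the system yields a = 5, b = -1, c = -1, d = -4.
So P(t) = 5t^3 - t^2 - t - 4.
Check: P(10) = 4886. ✓

P(t) = 5t^3 - t^2 - t - 4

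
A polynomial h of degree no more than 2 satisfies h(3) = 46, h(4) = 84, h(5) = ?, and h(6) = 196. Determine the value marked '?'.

134

On equispaced nodes a degree-2 polynomial has vanishing third forward difference, so
  - h(3) + 3·h(4) - 3·h(5) + h(6) = 0.
Substituting the known values and solving for h(5):
  -3·h(5) = -402
  h(5) = 134.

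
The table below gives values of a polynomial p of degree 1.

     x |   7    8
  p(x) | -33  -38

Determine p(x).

p(x) = -5x + 2

Using the Lagrange interpolation formula with nodes 7, 8:
  L_0(x) = (x - 8) / -1
  L_1(x) = (x - 7) / 1
Then p(x) = -33·L_0(x) - 38·L_1(x).
Expanding and collecting terms gives p(x) = -5x + 2.
Check: p(7) = -33. ✓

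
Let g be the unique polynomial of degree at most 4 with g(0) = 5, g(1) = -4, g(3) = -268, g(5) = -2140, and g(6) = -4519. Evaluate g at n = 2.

Write g(n) = an^4 + bn^3 + cn^2 + dn + e. Substituting each data point gives a linear system:
  e = 5
  a + b + c + d + e = -4
  81a + 27b + 9c + 3d + e = -268
  625a + 125b + 25c + 5d + e = -2140
  1296a + 216b + 36c + 6d + e = -4519
Solving the system yields a = -4, b = 4, c = -5, d = -4, e = 5.
So g(n) = -4n^4 + 4n^3 - 5n^2 - 4n + 5.
Then g(2) = -55.

-55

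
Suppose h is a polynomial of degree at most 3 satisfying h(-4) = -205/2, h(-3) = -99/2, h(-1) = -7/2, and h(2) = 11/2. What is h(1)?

5/2

Using the Lagrange interpolation formula with nodes -4, -3, -1, 2:
  L_0(s) = (s + 3)(s + 1)(s - 2) / -18
  L_1(s) = (s + 4)(s + 1)(s - 2) / 10
  L_2(s) = (s + 4)(s + 3)(s - 2) / -18
  L_3(s) = (s + 4)(s + 3)(s + 1) / 90
Then h(s) = -205/2·L_0(s) - 99/2·L_1(s) - 7/2·L_2(s) + 11/2·L_3(s).
Expanding and collecting terms gives h(s) = s^3 - 2s^2 + 2s + 3/2.
Evaluating at s = 1: h(1) = 5/2.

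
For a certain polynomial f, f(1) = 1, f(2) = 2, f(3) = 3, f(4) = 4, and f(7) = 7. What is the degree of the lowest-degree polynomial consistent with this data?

1

Divided differences on the nodes 1, 2, 3, 4, 7:
  order 0: 1  2  3  4  7
  order 1: 1  1  1  1
  order 2: 0  0  0
  order 3: 0  0
  order 4: 0
The order-1 divided differences are all 1 (nonzero) and every higher order vanishes, so the data lies on a polynomial of degree exactly 1.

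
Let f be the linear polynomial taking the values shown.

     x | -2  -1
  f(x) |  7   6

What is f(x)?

f(x) = -x + 5

Using the Lagrange interpolation formula with nodes -2, -1:
  L_0(x) = (x + 1) / -1
  L_1(x) = (x + 2) / 1
Then f(x) = 7·L_0(x) + 6·L_1(x).
Expanding and collecting terms gives f(x) = -x + 5.
Check: f(-1) = 6. ✓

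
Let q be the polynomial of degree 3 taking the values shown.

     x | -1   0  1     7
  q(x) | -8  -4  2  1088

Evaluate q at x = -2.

-28

Write q(x) = ax^3 + bx^2 + cx + d. Substituting each data point gives a linear system:
  -a + b - c + d = -8
  d = -4
  a + b + c + d = 2
  343a + 49b + 7c + d = 1088
Solving the system yields a = 3, b = 1, c = 2, d = -4.
So q(x) = 3x^3 + x^2 + 2x - 4.
Then q(-2) = -28.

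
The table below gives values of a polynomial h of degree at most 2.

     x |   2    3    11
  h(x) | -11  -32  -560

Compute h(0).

1

Using the Lagrange interpolation formula with nodes 2, 3, 11:
  L_0(x) = (x - 3)(x - 11) / 9
  L_1(x) = (x - 2)(x - 11) / -8
  L_2(x) = (x - 2)(x - 3) / 72
Then h(x) = -11·L_0(x) - 32·L_1(x) - 560·L_2(x).
Expanding and collecting terms gives h(x) = -5x² + 4x + 1.
Evaluating at x = 0: h(0) = 1.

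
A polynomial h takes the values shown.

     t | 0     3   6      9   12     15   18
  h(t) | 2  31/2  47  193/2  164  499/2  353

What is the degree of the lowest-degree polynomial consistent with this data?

Forward differences of the values at t = 0, 3, 6, 9, 12, 15, 18:
  h  : 2  31/2  47  193/2  164  499/2  353
  Δ  : 27/2  63/2  99/2  135/2  171/2  207/2
  Δ^2: 18  18  18  18  18
  Δ^3: 0  0  0  0
  Δ^4: 0  0  0
  Δ^5: 0  0
  Δ^6: 0
The second differences are constant (18) and nonzero, while all higher differences vanish, so the minimal degree is 2.

2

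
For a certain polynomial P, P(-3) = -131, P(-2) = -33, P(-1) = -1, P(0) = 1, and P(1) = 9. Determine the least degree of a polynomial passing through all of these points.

Forward differences of the values at n = -3, -2, -1, 0, 1:
  P  : -131  -33  -1  1  9
  Δ  : 98  32  2  8
  Δ^2: -66  -30  6
  Δ^3: 36  36
  Δ^4: 0
The third differences are constant (36) and nonzero, while all higher differences vanish, so the minimal degree is 3.

3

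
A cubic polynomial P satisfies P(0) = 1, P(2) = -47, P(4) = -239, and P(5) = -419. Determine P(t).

Write P(t) = at^3 + bt^2 + ct + d. Substituting each data point gives a linear system:
  d = 1
  8a + 4b + 2c + d = -47
  64a + 16b + 4c + d = -239
  125a + 25b + 5c + d = -419
Solving the system yields a = -2, b = -6, c = -4, d = 1.
So P(t) = -2t^3 - 6t^2 - 4t + 1.
Check: P(2) = -47. ✓

P(t) = -2t^3 - 6t^2 - 4t + 1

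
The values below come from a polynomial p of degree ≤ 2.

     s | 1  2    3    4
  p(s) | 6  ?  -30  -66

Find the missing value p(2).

The 3 known points determine the degree-2 polynomial uniquely.
Write p(s) = as^2 + bs + c. Substituting each data point gives a linear system:
  a + b + c = 6
  9a + 3b + c = -30
  16a + 4b + c = -66
Solving the system yields a = -6, b = 6, c = 6.
So p(s) = -6s^2 + 6s + 6.
Then p(2) = -6.

-6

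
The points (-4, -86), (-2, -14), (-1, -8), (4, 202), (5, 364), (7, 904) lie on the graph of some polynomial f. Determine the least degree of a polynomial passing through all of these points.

Divided differences on the nodes -4, -2, -1, 4, 5, 7:
  order 0: -86  -14  -8  202  364  904
  order 1: 36  6  42  162  270
  order 2: -10  6  20  36
  order 3: 2  2  2
  order 4: 0  0
  order 5: 0
The order-3 divided differences are all 2 (nonzero) and every higher order vanishes, so the data lies on a polynomial of degree exactly 3.

3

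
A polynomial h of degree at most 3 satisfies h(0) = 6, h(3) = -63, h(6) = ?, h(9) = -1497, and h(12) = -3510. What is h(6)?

-456

On equispaced nodes a degree-3 polynomial has vanishing fourth forward difference, so
  h(0) - 4·h(3) + 6·h(6) - 4·h(9) + h(12) = 0.
Substituting the known values and solving for h(6):
  6·h(6) = -2736
  h(6) = -456.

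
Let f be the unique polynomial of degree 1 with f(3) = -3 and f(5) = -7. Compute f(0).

3

Write f(u) = au + b. Substituting each data point gives a linear system:
  3a + b = -3
  5a + b = -7
Solving the system yields a = -2, b = 3.
So f(u) = -2u + 3.
Then f(0) = 3.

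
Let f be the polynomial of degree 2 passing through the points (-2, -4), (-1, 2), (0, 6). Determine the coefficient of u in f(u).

Write f(u) = au^2 + bu + c. Substituting each data point gives a linear system:
  4a - 2b + c = -4
  a - b + c = 2
  c = 6
Solving the system yields a = -1, b = 3, c = 6.
So f(u) = -u² + 3u + 6.
The coefficient of u is 3.

3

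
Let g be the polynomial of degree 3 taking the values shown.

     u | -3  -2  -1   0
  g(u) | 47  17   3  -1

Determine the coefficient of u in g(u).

-1

Write g(u) = au^3 + bu^2 + cu + d. Substituting each data point gives a linear system:
  -27a + 9b - 3c + d = 47
  -8a + 4b - 2c + d = 17
  -a + b - c + d = 3
  d = -1
Solving the system yields a = -1, b = 2, c = -1, d = -1.
So g(u) = -u^3 + 2u^2 - u - 1.
The coefficient of u is -1.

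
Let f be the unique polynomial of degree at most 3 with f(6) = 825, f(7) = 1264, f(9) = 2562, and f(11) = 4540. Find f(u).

Write f(u) = au^3 + bu^2 + cu + d. Substituting each data point gives a linear system:
  216a + 36b + 6c + d = 825
  343a + 49b + 7c + d = 1264
  729a + 81b + 9c + d = 2562
  1331a + 121b + 11c + d = 4540
Solving the system yields a = 3, b = 4, c = 6, d = -3.
So f(u) = 3u^3 + 4u^2 + 6u - 3.
Check: f(6) = 825. ✓

f(u) = 3u^3 + 4u^2 + 6u - 3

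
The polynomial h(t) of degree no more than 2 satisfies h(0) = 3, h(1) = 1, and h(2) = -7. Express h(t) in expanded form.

h(t) = -3t^2 + t + 3

Write h(t) = at^2 + bt + c. Substituting each data point gives a linear system:
  c = 3
  a + b + c = 1
  4a + 2b + c = -7
Solving the system yields a = -3, b = 1, c = 3.
So h(t) = -3t^2 + t + 3.
Check: h(1) = 1. ✓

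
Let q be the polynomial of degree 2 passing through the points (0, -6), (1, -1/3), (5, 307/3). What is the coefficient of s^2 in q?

Write q(s) = as^2 + bs + c. Substituting each data point gives a linear system:
  c = -6
  a + b + c = -1/3
  25a + 5b + c = 307/3
Solving the system yields a = 4, b = 5/3, c = -6.
So q(s) = 4s² + (5/3)s - 6.
The leading coefficient is 4.

4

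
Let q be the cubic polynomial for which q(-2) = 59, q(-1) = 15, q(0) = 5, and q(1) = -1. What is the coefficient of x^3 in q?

-5

Write q(x) = ax^3 + bx^2 + cx + d. Substituting each data point gives a linear system:
  -8a + 4b - 2c + d = 59
  -a + b - c + d = 15
  d = 5
  a + b + c + d = -1
Solving the system yields a = -5, b = 2, c = -3, d = 5.
So q(x) = -5x³ + 2x² - 3x + 5.
The leading coefficient is -5.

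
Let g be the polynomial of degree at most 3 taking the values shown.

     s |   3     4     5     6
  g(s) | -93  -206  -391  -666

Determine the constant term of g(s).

-6

Write g(s) = as^3 + bs^2 + cs + d. Substituting each data point gives a linear system:
  27a + 9b + 3c + d = -93
  64a + 16b + 4c + d = -206
  125a + 25b + 5c + d = -391
  216a + 36b + 6c + d = -666
Solving the system yields a = -3, b = 0, c = -2, d = -6.
So g(s) = -3s³ - 2s - 6.
The constant term is -6.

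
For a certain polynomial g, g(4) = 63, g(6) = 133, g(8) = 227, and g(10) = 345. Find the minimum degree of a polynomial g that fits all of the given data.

2

Forward differences of the values at x = 4, 6, 8, 10:
  g  : 63  133  227  345
  Δ  : 70  94  118
  Δ^2: 24  24
  Δ^3: 0
The second differences are constant (24) and nonzero, while all higher differences vanish, so the minimal degree is 2.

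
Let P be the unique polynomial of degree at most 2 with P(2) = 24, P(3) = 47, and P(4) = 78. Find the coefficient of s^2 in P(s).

Write P(s) = as^2 + bs + c. Substituting each data point gives a linear system:
  4a + 2b + c = 24
  9a + 3b + c = 47
  16a + 4b + c = 78
Solving the system yields a = 4, b = 3, c = 2.
So P(s) = 4s² + 3s + 2.
The leading coefficient is 4.

4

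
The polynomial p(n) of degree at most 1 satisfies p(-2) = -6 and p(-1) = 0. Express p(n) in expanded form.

p(n) = 6n + 6

Using the Lagrange interpolation formula with nodes -2, -1:
  L_0(n) = (n + 1) / -1
  L_1(n) = (n + 2) / 1
Then p(n) = -6·L_0(n) + 0·L_1(n).
Expanding and collecting terms gives p(n) = 6n + 6.
Check: p(-2) = -6. ✓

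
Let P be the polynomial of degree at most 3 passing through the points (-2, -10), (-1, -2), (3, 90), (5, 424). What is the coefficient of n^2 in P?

Write P(n) = an^3 + bn^2 + cn + d. Substituting each data point gives a linear system:
  -8a + 4b - 2c + d = -10
  -a + b - c + d = -2
  27a + 9b + 3c + d = 90
  125a + 25b + 5c + d = 424
Solving the system yields a = 3, b = 3, c = -4, d = -6.
So P(n) = 3n^3 + 3n^2 - 4n - 6.
The coefficient of n^2 is 3.

3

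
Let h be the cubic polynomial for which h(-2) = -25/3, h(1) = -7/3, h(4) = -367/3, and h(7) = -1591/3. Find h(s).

h(s) = -s^3 - 4s^2 + s + 5/3

Using the Lagrange interpolation formula with nodes -2, 1, 4, 7:
  L_0(s) = (s - 1)(s - 4)(s - 7) / -162
  L_1(s) = (s + 2)(s - 4)(s - 7) / 54
  L_2(s) = (s + 2)(s - 1)(s - 7) / -54
  L_3(s) = (s + 2)(s - 1)(s - 4) / 162
Then h(s) = -25/3·L_0(s) - 7/3·L_1(s) - 367/3·L_2(s) - 1591/3·L_3(s).
Expanding and collecting terms gives h(s) = -s^3 - 4s^2 + s + 5/3.
Check: h(-2) = -25/3. ✓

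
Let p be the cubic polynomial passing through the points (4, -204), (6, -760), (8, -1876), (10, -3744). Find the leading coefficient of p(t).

Write p(t) = at^3 + bt^2 + ct + d. Substituting each data point gives a linear system:
  64a + 16b + 4c + d = -204
  216a + 36b + 6c + d = -760
  512a + 64b + 8c + d = -1876
  1000a + 100b + 10c + d = -3744
Solving the system yields a = -4, b = 2, c = 6, d = -4.
So p(t) = -4t^3 + 2t^2 + 6t - 4.
The leading coefficient is -4.

-4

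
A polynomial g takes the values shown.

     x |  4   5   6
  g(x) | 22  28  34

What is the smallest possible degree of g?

1

Forward differences of the values at x = 4, 5, 6:
  g  : 22  28  34
  Δ  : 6  6
  Δ^2: 0
The first differences are constant (6) and nonzero, while all higher differences vanish, so the minimal degree is 1.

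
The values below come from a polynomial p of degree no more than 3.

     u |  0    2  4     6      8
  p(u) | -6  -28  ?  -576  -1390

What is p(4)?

-170

The 4 known points determine the degree-3 polynomial uniquely.
Write p(u) = au^3 + bu^2 + cu + d. Substituting each data point gives a linear system:
  d = -6
  8a + 4b + 2c + d = -28
  216a + 36b + 6c + d = -576
  512a + 64b + 8c + d = -1390
Solving the system yields a = -3, b = 3, c = -5, d = -6.
So p(u) = -3u^3 + 3u^2 - 5u - 6.
Then p(4) = -170.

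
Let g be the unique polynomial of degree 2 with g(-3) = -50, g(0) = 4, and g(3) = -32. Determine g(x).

Write g(x) = ax^2 + bx + c. Substituting each data point gives a linear system:
  9a - 3b + c = -50
  c = 4
  9a + 3b + c = -32
Solving the system yields a = -5, b = 3, c = 4.
So g(x) = -5x^2 + 3x + 4.
Check: g(-3) = -50. ✓

g(x) = -5x^2 + 3x + 4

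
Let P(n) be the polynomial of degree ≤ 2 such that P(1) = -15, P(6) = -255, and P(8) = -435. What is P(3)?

Using the Lagrange interpolation formula with nodes 1, 6, 8:
  L_0(n) = (n - 6)(n - 8) / 35
  L_1(n) = (n - 1)(n - 8) / -10
  L_2(n) = (n - 1)(n - 6) / 14
Then P(n) = -15·L_0(n) - 255·L_1(n) - 435·L_2(n).
Expanding and collecting terms gives P(n) = -6n^2 - 6n - 3.
Evaluating at n = 3: P(3) = -75.

-75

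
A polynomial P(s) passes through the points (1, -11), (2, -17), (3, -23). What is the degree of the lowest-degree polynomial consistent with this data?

Forward differences of the values at s = 1, 2, 3:
  P  : -11  -17  -23
  Δ  : -6  -6
  Δ^2: 0
The first differences are constant (-6) and nonzero, while all higher differences vanish, so the minimal degree is 1.

1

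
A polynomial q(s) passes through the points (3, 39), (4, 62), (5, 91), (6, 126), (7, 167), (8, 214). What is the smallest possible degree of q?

2

Forward differences of the values at s = 3, 4, 5, 6, 7, 8:
  q  : 39  62  91  126  167  214
  Δ  : 23  29  35  41  47
  Δ^2: 6  6  6  6
  Δ^3: 0  0  0
  Δ^4: 0  0
  Δ^5: 0
The second differences are constant (6) and nonzero, while all higher differences vanish, so the minimal degree is 2.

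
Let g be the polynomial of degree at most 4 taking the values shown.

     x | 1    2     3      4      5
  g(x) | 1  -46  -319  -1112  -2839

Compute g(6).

-6034

Using the Lagrange interpolation formula with nodes 1, 2, 3, 4, 5:
  L_0(x) = (x - 2)(x - 3)(x - 4)(x - 5) / 24
  L_1(x) = (x - 1)(x - 3)(x - 4)(x - 5) / -6
  L_2(x) = (x - 1)(x - 2)(x - 4)(x - 5) / 4
  L_3(x) = (x - 1)(x - 2)(x - 3)(x - 5) / -6
  L_4(x) = (x - 1)(x - 2)(x - 3)(x - 4) / 24
Then g(x) = 1·L_0(x) - 46·L_1(x) - 319·L_2(x) - 1112·L_3(x) - 2839·L_4(x).
Expanding and collecting terms gives g(x) = -5x⁴ + x³ + 6x² + 3x - 4.
Evaluating at x = 6: g(6) = -6034.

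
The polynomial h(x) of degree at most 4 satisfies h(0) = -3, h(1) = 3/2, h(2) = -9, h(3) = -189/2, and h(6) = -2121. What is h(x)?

h(x) = -2x^4 + 2x^3 + (1/2)x^2 + 4x - 3

Write h(x) = ax^4 + bx^3 + cx^2 + dx + e. Substituting each data point gives a linear system:
  e = -3
  a + b + c + d + e = 3/2
  16a + 8b + 4c + 2d + e = -9
  81a + 27b + 9c + 3d + e = -189/2
  1296a + 216b + 36c + 6d + e = -2121
Solving the system yields a = -2, b = 2, c = 1/2, d = 4, e = -3.
So h(x) = -2x⁴ + 2x³ + (1/2)x² + 4x - 3.
Check: h(6) = -2121. ✓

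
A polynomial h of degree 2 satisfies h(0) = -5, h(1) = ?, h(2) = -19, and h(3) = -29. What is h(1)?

-11

The 3 known points determine the degree-2 polynomial uniquely.
Write h(t) = at^2 + bt + c. Substituting each data point gives a linear system:
  c = -5
  4a + 2b + c = -19
  9a + 3b + c = -29
Solving the system yields a = -1, b = -5, c = -5.
So h(t) = -t^2 - 5t - 5.
Then h(1) = -11.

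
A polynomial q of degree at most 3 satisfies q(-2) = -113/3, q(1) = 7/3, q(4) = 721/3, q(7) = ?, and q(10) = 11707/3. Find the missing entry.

3973/3

The 4 known points determine the degree-3 polynomial uniquely.
Write q(u) = au^3 + bu^2 + cu + d. Substituting each data point gives a linear system:
  -8a + 4b - 2c + d = -113/3
  a + b + c + d = 7/3
  64a + 16b + 4c + d = 721/3
  1000a + 100b + 10c + d = 11707/3
Solving the system yields a = 4, b = -1, c = 1/3, d = -1.
So q(u) = 4u^3 - u^2 + (1/3)u - 1.
Then q(7) = 3973/3.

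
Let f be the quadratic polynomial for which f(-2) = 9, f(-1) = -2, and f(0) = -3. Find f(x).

f(x) = 5x^2 + 4x - 3

Write f(x) = ax^2 + bx + c. Substituting each data point gives a linear system:
  4a - 2b + c = 9
  a - b + c = -2
  c = -3
Solving the system yields a = 5, b = 4, c = -3.
So f(x) = 5x^2 + 4x - 3.
Check: f(-2) = 9. ✓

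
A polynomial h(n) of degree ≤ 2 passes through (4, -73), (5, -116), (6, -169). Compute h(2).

Using the Lagrange interpolation formula with nodes 4, 5, 6:
  L_0(n) = (n - 5)(n - 6) / 2
  L_1(n) = (n - 4)(n - 6) / -1
  L_2(n) = (n - 4)(n - 5) / 2
Then h(n) = -73·L_0(n) - 116·L_1(n) - 169·L_2(n).
Expanding and collecting terms gives h(n) = -5n^2 + 2n - 1.
Evaluating at n = 2: h(2) = -17.

-17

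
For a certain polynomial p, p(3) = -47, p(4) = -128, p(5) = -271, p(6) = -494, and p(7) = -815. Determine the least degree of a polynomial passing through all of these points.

Forward differences of the values at n = 3, 4, 5, 6, 7:
  p  : -47  -128  -271  -494  -815
  Δ  : -81  -143  -223  -321
  Δ^2: -62  -80  -98
  Δ^3: -18  -18
  Δ^4: 0
The third differences are constant (-18) and nonzero, while all higher differences vanish, so the minimal degree is 3.

3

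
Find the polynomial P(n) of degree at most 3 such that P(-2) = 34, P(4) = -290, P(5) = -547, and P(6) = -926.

P(n) = -4n^3 - n^2 - 4n - 2

Write P(n) = an^3 + bn^2 + cn + d. Substituting each data point gives a linear system:
  -8a + 4b - 2c + d = 34
  64a + 16b + 4c + d = -290
  125a + 25b + 5c + d = -547
  216a + 36b + 6c + d = -926
Solving the system yields a = -4, b = -1, c = -4, d = -2.
So P(n) = -4n³ - n² - 4n - 2.
Check: P(6) = -926. ✓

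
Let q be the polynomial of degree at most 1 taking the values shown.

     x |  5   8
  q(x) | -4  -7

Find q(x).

q(x) = -x + 1

Using the Lagrange interpolation formula with nodes 5, 8:
  L_0(x) = (x - 8) / -3
  L_1(x) = (x - 5) / 3
Then q(x) = -4·L_0(x) - 7·L_1(x).
Expanding and collecting terms gives q(x) = -x + 1.
Check: q(8) = -7. ✓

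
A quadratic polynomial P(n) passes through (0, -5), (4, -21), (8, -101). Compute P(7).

-75

Write P(n) = an^2 + bn + c. Substituting each data point gives a linear system:
  c = -5
  16a + 4b + c = -21
  64a + 8b + c = -101
Solving the system yields a = -2, b = 4, c = -5.
So P(n) = -2n^2 + 4n - 5.
Then P(7) = -75.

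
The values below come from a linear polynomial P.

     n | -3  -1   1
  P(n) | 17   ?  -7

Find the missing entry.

On equispaced nodes a degree-1 polynomial has vanishing second forward difference, so
  P(-3) - 2·P(-1) + P(1) = 0.
Substituting the known values and solving for P(-1):
  -2·P(-1) = -10
  P(-1) = 5.

5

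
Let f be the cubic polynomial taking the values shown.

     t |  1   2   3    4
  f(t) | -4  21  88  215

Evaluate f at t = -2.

Using the Lagrange interpolation formula with nodes 1, 2, 3, 4:
  L_0(t) = (t - 2)(t - 3)(t - 4) / -6
  L_1(t) = (t - 1)(t - 3)(t - 4) / 2
  L_2(t) = (t - 1)(t - 2)(t - 4) / -2
  L_3(t) = (t - 1)(t - 2)(t - 3) / 6
Then f(t) = -4·L_0(t) + 21·L_1(t) + 88·L_2(t) + 215·L_3(t).
Expanding and collecting terms gives f(t) = 3t^3 + 3t^2 - 5t - 5.
Evaluating at t = -2: f(-2) = -7.

-7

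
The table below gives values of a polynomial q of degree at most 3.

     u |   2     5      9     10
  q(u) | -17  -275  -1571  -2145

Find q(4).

-141

Write q(u) = au^3 + bu^2 + cu + d. Substituting each data point gives a linear system:
  8a + 4b + 2c + d = -17
  125a + 25b + 5c + d = -275
  729a + 81b + 9c + d = -1571
  1000a + 100b + 10c + d = -2145
Solving the system yields a = -2, b = -2, c = 6, d = -5.
So q(u) = -2u^3 - 2u^2 + 6u - 5.
Then q(4) = -141.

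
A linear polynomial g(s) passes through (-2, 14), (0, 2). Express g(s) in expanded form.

Write g(s) = as + b. Substituting each data point gives a linear system:
  -2a + b = 14
  b = 2
Solving the system yields a = -6, b = 2.
So g(s) = -6s + 2.
Check: g(-2) = 14. ✓

g(s) = -6s + 2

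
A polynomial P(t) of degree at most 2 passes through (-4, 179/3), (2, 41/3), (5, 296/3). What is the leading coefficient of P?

Write P(t) = at^2 + bt + c. Substituting each data point gives a linear system:
  16a - 4b + c = 179/3
  4a + 2b + c = 41/3
  25a + 5b + c = 296/3
Solving the system yields a = 4, b = 1/3, c = -3.
So P(t) = 4t^2 + (1/3)t - 3.
The leading coefficient is 4.

4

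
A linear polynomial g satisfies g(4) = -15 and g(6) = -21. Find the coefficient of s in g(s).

Write g(s) = as + b. Substituting each data point gives a linear system:
  4a + b = -15
  6a + b = -21
Solving the system yields a = -3, b = -3.
So g(s) = -3s - 3.
The leading coefficient is -3.

-3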